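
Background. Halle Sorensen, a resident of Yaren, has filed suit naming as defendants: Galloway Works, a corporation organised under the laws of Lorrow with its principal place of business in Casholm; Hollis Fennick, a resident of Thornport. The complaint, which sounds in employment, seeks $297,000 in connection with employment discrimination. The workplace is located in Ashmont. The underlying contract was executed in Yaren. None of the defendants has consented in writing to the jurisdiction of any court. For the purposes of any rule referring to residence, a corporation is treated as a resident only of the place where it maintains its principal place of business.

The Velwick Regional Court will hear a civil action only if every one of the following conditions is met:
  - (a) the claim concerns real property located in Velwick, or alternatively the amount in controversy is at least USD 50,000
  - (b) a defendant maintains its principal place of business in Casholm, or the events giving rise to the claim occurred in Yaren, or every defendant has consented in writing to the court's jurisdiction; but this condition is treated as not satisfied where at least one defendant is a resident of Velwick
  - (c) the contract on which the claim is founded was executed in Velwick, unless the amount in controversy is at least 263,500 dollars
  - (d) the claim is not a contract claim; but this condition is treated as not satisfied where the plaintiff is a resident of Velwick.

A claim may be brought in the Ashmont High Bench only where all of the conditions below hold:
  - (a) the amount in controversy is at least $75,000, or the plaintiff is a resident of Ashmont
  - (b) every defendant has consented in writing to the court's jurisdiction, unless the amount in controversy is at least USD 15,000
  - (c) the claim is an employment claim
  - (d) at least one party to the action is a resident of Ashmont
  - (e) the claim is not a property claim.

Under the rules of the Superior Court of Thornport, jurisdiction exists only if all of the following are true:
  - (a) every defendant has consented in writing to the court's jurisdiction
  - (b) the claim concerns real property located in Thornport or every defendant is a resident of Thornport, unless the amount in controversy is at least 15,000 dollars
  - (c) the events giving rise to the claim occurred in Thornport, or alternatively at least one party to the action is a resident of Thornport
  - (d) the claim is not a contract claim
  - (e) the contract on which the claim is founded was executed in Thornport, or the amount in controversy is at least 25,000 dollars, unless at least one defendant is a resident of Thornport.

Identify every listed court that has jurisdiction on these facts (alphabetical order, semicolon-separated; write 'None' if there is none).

the Velwick Regional Court

The Velwick Regional Court:
  (a) The amount in controversy is 297,000 dollars, which meets the 50,000 dollars floor — that alternative is enough. Condition met.
  (b) Galloway Works has its principal place of business in Casholm, so this disjunct is met. The exception is not triggered, since no defendant resides in Velwick (they reside in Casholm, Thornport). Satisfied.
  (c) The contract was executed in Yaren, not Velwick. But the amount in controversy is USD 297,000, which meets the $263,500 floor, and the 'unless' clause therefore excuses the requirement. Satisfied.
  (d) The claim is an employment claim, not a contract claim. And the carve-out is inapplicable — the plaintiff resides in Yaren, not Velwick. Satisfied.
  → The court has jurisdiction.
The Ashmont High Bench:
  (a) The amount in controversy is 297,000 dollars, which meets the USD 75,000 floor — that alternative is enough. Met.
  (b) No such written consent has been filed. However, the amount in controversy is $297,000, which meets the $15,000 floor, so the 'unless' proviso supplies this condition. Satisfied.
  (c) The claim is an employment claim. Met.
  (d) No party resides in Ashmont. Fails.
  (e) The claim is an employment claim, not a property claim. Satisfied.
  → No jurisdiction.
The Superior Court of Thornport:
  (a) No such written consent has been filed. Not met.
  (b) The claim does not concern real property; the defendants reside as follows — Galloway Works in Casholm, Hollis Fennick in Thornport — not all in Thornport — none of the alternatives is met. But the amount in controversy is 297,000 dollars, which meets the 15,000 dollars floor, and the 'unless' clause therefore excuses the requirement. Satisfied.
  (c) Hollis Fennick resides in Thornport — that alternative is enough. Met.
  (d) The claim is an employment claim, not a contract claim. Satisfied.
  (e) The amount in controversy is USD 297,000, which meets the $25,000 floor, which satisfies one of the alternatives. Satisfied.
  → Not every requirement is met — no jurisdiction.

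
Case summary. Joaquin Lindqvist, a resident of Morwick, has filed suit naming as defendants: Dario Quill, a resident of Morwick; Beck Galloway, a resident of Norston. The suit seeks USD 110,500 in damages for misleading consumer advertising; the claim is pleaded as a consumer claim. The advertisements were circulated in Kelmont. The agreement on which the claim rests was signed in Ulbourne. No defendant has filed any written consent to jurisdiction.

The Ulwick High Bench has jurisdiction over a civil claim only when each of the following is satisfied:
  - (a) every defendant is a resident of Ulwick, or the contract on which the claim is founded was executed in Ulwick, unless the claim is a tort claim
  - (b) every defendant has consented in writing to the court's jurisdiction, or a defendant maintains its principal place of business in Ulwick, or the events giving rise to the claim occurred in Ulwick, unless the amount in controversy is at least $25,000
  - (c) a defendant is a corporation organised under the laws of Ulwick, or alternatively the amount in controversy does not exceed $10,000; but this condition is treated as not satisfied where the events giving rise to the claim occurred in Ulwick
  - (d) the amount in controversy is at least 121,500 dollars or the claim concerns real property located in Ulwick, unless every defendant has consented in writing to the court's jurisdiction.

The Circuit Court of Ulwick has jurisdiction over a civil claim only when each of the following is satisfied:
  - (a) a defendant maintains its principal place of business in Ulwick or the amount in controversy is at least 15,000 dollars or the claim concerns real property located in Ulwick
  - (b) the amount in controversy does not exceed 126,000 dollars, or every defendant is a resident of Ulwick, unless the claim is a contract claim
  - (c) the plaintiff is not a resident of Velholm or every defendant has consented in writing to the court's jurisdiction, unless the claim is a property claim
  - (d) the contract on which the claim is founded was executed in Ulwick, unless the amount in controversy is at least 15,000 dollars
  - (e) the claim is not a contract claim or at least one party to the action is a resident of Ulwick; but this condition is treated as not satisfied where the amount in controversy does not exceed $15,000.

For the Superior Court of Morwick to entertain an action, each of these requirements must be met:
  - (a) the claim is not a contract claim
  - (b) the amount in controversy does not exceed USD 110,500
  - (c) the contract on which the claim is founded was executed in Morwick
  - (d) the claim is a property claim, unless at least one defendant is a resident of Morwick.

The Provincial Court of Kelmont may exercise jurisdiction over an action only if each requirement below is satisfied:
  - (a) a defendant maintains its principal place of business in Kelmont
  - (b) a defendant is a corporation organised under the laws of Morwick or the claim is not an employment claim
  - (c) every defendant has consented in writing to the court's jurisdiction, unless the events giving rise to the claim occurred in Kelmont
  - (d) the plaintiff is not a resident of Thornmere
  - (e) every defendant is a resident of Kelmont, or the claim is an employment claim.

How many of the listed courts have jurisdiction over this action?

The Ulwick High Bench:
  (a) The defendants reside as follows — Dario Quill in Morwick, Beck Galloway in Norston — not all in Ulwick; the contract was executed in Ulbourne, not Ulwick — none of the alternatives is met. And the claim is a consumer claim, not a tort claim, so the proviso does not save it. Not met.
  (b) No such written consent has been filed; no defendant is a corporation; the operative events occurred in Kelmont, not Ulwick — no alternative holds. The proviso rescues it, though: the amount in controversy is USD 110,500, which meets the USD 25,000 floor. Met.
  (c) No defendant is a corporation; the amount in controversy is USD 110,500, above the 10,000 dollars ceiling — none of the alternatives is met. Not satisfied.
  (d) The amount in controversy is 110,500 dollars, below the $121,500 floor; the claim does not concern real property — no alternative holds. The proviso offers no rescue either, since no such written consent has been filed. Fails.
  → At least one condition fails; no jurisdiction.
The Circuit Court of Ulwick:
  (a) The amount in controversy is 110,500 dollars, which meets the 15,000 dollars floor — that alternative is enough. Met.
  (b) The amount in controversy is 110,500 dollars, within the USD 126,000 ceiling, which satisfies one of the alternatives. Met.
  (c) The plaintiff resides in Morwick, which is not Velholm, so one alternative holds. Met.
  (d) The contract was executed in Ulbourne, not Ulwick. The proviso rescues it, though: the amount in controversy is 110,500 dollars, which meets the USD 15,000 floor. Satisfied.
  (e) The claim is a consumer claim, not a contract claim, so one alternative holds. The exception is not triggered, since the amount in controversy is USD 110,500, above the 15,000 dollars ceiling. Condition met.
  → Every requirement is satisfied — jurisdiction.
The Superior Court of Morwick:
  (a) The claim is a consumer claim, not a contract claim. Condition met.
  (b) The amount in controversy is 110,500 dollars, within the 110,500 dollars ceiling. Satisfied.
  (c) The contract was executed in Ulbourne, not Morwick. Not met.
  (d) The claim is a consumer claim, not a property claim. But Dario Quill resides in Morwick, and the 'unless' clause therefore excuses the requirement. Condition met.
  → The court lacks jurisdiction.
The Provincial Court of Kelmont:
  (a) No defendant is a corporation. Fails.
  (b) The claim is a consumer claim, not an employment claim, so one alternative holds. Satisfied.
  (c) No such written consent has been filed. However, the operative events occurred in Kelmont, so the 'unless' proviso supplies this condition. Condition met.
  (d) The plaintiff resides in Morwick, which is not Thornmere. Condition met.
  (e) The defendants reside as follows — Dario Quill in Morwick, Beck Galloway in Norston — not all in Kelmont; the claim is a consumer claim, not an employment claim — no alternative holds. Fails.
  → The court lacks jurisdiction.
Courts with jurisdiction: the Circuit Court of Ulwick — 1 in total.

1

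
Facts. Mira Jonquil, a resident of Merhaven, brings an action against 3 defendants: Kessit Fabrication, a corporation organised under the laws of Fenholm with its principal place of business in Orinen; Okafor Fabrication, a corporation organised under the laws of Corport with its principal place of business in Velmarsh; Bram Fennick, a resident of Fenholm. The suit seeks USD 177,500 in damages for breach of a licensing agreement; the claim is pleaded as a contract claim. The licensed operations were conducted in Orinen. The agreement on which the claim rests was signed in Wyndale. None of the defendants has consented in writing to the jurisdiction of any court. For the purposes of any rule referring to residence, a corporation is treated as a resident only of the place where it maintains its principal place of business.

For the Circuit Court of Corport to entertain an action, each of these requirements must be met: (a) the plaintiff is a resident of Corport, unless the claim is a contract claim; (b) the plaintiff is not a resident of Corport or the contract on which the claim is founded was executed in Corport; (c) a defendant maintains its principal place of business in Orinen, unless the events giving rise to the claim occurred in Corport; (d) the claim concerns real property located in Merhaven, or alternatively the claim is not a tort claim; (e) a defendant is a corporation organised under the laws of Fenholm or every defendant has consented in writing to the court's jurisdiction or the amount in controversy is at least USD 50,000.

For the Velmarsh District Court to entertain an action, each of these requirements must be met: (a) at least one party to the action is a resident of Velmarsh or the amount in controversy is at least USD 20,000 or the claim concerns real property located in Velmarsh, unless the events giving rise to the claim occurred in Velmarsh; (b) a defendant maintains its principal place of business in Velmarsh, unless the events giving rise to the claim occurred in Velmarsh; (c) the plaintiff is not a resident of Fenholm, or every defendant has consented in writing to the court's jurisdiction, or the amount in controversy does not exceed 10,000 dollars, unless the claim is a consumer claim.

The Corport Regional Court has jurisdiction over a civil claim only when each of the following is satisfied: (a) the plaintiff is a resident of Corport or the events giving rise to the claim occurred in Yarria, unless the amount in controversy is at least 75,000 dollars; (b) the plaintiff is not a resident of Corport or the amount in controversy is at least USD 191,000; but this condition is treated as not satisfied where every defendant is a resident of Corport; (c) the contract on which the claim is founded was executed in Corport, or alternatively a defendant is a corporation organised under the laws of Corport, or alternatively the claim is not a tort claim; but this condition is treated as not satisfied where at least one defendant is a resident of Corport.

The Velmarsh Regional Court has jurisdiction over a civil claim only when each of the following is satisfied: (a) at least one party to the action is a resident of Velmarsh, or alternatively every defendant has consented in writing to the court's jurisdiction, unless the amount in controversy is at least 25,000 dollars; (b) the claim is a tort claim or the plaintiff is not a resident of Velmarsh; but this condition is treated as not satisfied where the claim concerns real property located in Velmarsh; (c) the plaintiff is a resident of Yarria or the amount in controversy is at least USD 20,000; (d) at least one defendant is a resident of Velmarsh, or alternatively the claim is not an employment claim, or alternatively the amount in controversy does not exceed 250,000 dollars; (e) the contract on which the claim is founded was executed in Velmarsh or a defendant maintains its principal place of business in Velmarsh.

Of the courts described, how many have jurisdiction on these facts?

The Circuit Court of Corport:
  (a) The plaintiff resides in Merhaven, not Corport. The proviso rescues it, though: the claim is a contract claim. Satisfied.
  (b) The plaintiff resides in Merhaven, which is not Corport — that alternative is enough. Satisfied.
  (c) Kessit Fabrication has its principal place of business in Orinen. Satisfied.
  (d) The claim is a contract claim, not a tort claim, so this disjunct is met. Met.
  (e) Kessit Fabrication is organised under the laws of Fenholm — that alternative is enough. Satisfied.
  → Jurisdiction lies.
The Velmarsh District Court:
  (a) Okafor Fabrication resides in Velmarsh — that alternative is enough. Met.
  (b) Okafor Fabrication has its principal place of business in Velmarsh. Met.
  (c) The plaintiff resides in Merhaven, which is not Fenholm — that alternative is enough. Satisfied.
  → Jurisdiction lies.
The Corport Regional Court:
  (a) The plaintiff resides in Merhaven, not Corport; the operative events occurred in Orinen, not Yarria — every alternative fails. The proviso rescues it, though: the amount in controversy is 177,500 dollars, which meets the $75,000 floor. Satisfied.
  (b) The plaintiff resides in Merhaven, which is not Corport — that alternative is enough. The exception is not triggered, since the defendants reside as follows — Kessit Fabrication in Orinen, Okafor Fabrication in Velmarsh, Bram Fennick in Fenholm — not all in Corport. Satisfied.
  (c) Okafor Fabrication is organised under the laws of Corport, so one alternative holds. The exception is not triggered, since no defendant resides in Corport (they reside in Orinen, Velmarsh, Fenholm). Met.
  → Jurisdiction lies.
The Velmarsh Regional Court:
  (a) Okafor Fabrication resides in Velmarsh, so this disjunct is met. Condition met.
  (b) The plaintiff resides in Merhaven, which is not Velmarsh, so one alternative holds. And the carve-out is inapplicable — the claim does not concern real property. Satisfied.
  (c) The amount in controversy is USD 177,500, which meets the 20,000 dollars floor, so one alternative holds. Met.
  (d) Okafor Fabrication resides in Velmarsh, which satisfies one of the alternatives. Satisfied.
  (e) Okafor Fabrication has its principal place of business in Velmarsh, which satisfies one of the alternatives. Satisfied.
  → Jurisdiction lies.
Courts with jurisdiction: the Circuit Court of Corport, the Velmarsh District Court, the Corport Regional Court, the Velmarsh Regional Court — 4 in total.

4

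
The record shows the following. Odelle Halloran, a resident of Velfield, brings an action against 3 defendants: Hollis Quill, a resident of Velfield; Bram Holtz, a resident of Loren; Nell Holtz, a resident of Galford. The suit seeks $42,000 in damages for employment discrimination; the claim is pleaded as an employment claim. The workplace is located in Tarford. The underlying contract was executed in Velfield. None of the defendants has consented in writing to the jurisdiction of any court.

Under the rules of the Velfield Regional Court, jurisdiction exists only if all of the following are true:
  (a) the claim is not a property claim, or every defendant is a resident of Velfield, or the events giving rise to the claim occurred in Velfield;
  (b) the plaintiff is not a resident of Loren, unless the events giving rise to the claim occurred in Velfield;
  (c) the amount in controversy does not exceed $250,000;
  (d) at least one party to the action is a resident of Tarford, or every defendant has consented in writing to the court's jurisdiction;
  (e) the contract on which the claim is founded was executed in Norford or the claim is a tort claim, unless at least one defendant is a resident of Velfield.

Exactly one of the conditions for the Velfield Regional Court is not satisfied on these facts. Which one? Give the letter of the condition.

(d)

The Velfield Regional Court:
  (a) The claim is an employment claim, not a property claim, which satisfies one of the alternatives. Met.
  (b) The plaintiff resides in Velfield, which is not Loren. Condition met.
  (c) The amount in controversy is $42,000, within the 250,000 dollars ceiling. Condition met.
  (d) No party resides in Tarford; no such written consent has been filed — no alternative holds. Not satisfied.
  (e) The contract was executed in Velfield, not Norford; the claim is an employment claim, not a tort claim — no alternative holds. However, Hollis Quill resides in Velfield, so the 'unless' proviso supplies this condition. Met.
Only condition (d) fails.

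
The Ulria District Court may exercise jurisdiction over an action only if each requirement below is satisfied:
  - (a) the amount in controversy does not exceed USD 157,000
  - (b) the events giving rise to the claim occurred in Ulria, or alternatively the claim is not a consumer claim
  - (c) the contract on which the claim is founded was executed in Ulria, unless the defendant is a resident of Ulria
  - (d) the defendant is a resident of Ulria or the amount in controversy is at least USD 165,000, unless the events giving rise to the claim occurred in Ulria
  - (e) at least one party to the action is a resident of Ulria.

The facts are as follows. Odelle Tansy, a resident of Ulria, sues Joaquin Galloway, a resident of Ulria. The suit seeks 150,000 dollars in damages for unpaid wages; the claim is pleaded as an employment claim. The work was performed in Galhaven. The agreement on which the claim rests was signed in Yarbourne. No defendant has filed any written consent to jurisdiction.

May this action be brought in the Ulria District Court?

The Ulria District Court:
  (a) The amount in controversy is USD 150,000, within the $157,000 ceiling. Satisfied.
  (b) The claim is an employment claim, not a consumer claim, so one alternative holds. Condition met.
  (c) The contract was executed in Yarbourne, not Ulria. The proviso rescues it, though: the defendant resides in Ulria. Met.
  (d) The defendant resides in Ulria, so this disjunct is met. Condition met.
  (e) Odelle Tansy resides in Ulria. Condition met.
  → Jurisdiction lies.

Yes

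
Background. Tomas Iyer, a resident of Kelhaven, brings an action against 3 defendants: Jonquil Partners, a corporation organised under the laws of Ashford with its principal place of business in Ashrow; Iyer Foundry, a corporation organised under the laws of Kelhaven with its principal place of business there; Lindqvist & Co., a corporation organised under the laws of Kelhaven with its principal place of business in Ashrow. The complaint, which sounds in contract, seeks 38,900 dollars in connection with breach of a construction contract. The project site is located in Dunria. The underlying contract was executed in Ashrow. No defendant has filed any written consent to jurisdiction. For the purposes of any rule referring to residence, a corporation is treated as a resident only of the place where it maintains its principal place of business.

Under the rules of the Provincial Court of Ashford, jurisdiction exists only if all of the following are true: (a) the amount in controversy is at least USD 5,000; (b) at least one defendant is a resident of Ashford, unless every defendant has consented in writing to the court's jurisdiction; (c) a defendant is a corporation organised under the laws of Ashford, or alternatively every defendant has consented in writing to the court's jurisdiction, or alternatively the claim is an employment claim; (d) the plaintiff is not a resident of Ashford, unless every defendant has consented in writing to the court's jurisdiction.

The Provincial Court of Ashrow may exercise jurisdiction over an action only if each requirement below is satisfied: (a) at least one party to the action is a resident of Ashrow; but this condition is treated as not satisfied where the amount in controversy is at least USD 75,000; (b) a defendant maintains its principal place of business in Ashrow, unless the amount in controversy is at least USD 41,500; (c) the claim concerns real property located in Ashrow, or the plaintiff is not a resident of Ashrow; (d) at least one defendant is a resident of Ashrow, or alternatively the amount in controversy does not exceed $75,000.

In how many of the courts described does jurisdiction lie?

The Provincial Court of Ashford:
  (a) The amount in controversy is 38,900 dollars, which meets the 5,000 dollars floor. Satisfied.
  (b) No defendant resides in Ashford (they reside in Ashrow, Kelhaven, Ashrow). The proviso offers no rescue either, since no such written consent has been filed. Condition not met.
  (c) Jonquil Partners is organised under the laws of Ashford, so one alternative holds. Met.
  (d) The plaintiff resides in Kelhaven, which is not Ashford. Condition met.
  → Not every requirement is met — no jurisdiction.
The Provincial Court of Ashrow:
  (a) Jonquil Partners resides in Ashrow. The carve-out does not apply: the amount in controversy is 38,900 dollars, below the $75,000 floor. Met.
  (b) Jonquil Partners has its principal place of business in Ashrow. Condition met.
  (c) The plaintiff resides in Kelhaven, which is not Ashrow, so this disjunct is met. Met.
  (d) Jonquil Partners resides in Ashrow, so one alternative holds. Satisfied.
  → All conditions met; jurisdiction exists.
Courts with jurisdiction: the Provincial Court of Ashrow — 1 in total.

1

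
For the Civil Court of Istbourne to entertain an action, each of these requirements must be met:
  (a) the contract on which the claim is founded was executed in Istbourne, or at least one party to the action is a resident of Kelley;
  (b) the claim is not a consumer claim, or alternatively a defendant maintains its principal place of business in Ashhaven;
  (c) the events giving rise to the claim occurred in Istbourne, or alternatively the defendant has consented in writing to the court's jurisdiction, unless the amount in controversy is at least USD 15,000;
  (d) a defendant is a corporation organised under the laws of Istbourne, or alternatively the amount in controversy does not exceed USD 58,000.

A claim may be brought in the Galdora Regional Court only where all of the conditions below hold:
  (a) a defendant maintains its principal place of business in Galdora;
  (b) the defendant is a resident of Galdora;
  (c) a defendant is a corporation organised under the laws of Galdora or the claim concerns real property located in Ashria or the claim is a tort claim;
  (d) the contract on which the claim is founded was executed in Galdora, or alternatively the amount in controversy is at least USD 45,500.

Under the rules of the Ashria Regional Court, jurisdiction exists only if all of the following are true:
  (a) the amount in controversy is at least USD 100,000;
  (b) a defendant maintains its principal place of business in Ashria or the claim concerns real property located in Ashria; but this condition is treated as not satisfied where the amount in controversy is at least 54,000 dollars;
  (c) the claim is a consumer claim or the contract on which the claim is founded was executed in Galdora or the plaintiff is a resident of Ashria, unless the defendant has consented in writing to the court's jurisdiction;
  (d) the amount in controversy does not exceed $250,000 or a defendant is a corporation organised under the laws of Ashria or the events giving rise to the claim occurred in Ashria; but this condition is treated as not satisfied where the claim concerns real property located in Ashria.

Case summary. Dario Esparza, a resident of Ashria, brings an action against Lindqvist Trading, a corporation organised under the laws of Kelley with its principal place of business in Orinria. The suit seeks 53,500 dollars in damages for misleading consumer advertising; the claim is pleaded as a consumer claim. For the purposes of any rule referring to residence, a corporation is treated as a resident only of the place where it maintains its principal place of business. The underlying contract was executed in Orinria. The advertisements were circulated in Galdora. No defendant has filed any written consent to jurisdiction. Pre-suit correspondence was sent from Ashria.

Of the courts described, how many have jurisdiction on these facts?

The Civil Court of Istbourne:
  (a) The contract was executed in Orinria, not Istbourne; no party resides in Kelley — every alternative fails. Condition not met.
  (b) The claim is a consumer claim; the corporate defendant(s) have their principal place of business in Orinria, not Ashhaven — every alternative fails. Condition not met.
  (c) The operative events occurred in Galdora, not Istbourne; no such written consent has been filed — every alternative fails. But the amount in controversy is 53,500 dollars, which meets the USD 15,000 floor, and the 'unless' clause therefore excuses the requirement. Satisfied.
  (d) The amount in controversy is USD 53,500, within the $58,000 ceiling, so this disjunct is met. Met.
  → Not every requirement is met — no jurisdiction.
The Galdora Regional Court:
  (a) The corporate defendant(s) have their principal place of business in Orinria, not Galdora. Fails.
  (b) The defendant resides in Orinria, not Galdora. Condition not met.
  (c) The corporate defendant(s) are organised in Kelley, not Galdora; the claim does not concern real property; the claim is a consumer claim, not a tort claim — every alternative fails. Not satisfied.
  (d) The amount in controversy is 53,500 dollars, which meets the 45,500 dollars floor, so one alternative holds. Satisfied.
  → Not every requirement is met — no jurisdiction.
The Ashria Regional Court:
  (a) The amount in controversy is 53,500 dollars, below the $100,000 floor. Not met.
  (b) The corporate defendant(s) have their principal place of business in Orinria, not Ashria; the claim does not concern real property — no alternative holds. Not satisfied.
  (c) The claim is a consumer claim, so this disjunct is met. Condition met.
  (d) The amount in controversy is $53,500, within the USD 250,000 ceiling, so this disjunct is met. The exception is not triggered, since the claim does not concern real property. Condition met.
  → At least one condition fails; no jurisdiction.
No court satisfies all of its conditions.

0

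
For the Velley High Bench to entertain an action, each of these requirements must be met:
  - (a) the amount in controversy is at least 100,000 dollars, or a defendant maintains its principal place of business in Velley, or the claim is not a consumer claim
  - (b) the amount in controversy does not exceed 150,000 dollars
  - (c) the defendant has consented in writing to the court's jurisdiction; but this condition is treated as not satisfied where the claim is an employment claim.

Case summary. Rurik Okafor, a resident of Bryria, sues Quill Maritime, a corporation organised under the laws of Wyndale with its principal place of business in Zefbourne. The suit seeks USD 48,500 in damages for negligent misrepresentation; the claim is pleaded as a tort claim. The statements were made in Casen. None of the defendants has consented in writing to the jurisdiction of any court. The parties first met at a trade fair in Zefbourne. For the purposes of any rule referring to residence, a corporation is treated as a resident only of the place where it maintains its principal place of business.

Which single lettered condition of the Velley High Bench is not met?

(c)

The Velley High Bench:
  (a) The claim is a tort claim, not a consumer claim, so one alternative holds. Met.
  (b) The amount in controversy is 48,500 dollars, within the USD 150,000 ceiling. Satisfied.
  (c) No such written consent has been filed. Not met.
Only condition (c) fails.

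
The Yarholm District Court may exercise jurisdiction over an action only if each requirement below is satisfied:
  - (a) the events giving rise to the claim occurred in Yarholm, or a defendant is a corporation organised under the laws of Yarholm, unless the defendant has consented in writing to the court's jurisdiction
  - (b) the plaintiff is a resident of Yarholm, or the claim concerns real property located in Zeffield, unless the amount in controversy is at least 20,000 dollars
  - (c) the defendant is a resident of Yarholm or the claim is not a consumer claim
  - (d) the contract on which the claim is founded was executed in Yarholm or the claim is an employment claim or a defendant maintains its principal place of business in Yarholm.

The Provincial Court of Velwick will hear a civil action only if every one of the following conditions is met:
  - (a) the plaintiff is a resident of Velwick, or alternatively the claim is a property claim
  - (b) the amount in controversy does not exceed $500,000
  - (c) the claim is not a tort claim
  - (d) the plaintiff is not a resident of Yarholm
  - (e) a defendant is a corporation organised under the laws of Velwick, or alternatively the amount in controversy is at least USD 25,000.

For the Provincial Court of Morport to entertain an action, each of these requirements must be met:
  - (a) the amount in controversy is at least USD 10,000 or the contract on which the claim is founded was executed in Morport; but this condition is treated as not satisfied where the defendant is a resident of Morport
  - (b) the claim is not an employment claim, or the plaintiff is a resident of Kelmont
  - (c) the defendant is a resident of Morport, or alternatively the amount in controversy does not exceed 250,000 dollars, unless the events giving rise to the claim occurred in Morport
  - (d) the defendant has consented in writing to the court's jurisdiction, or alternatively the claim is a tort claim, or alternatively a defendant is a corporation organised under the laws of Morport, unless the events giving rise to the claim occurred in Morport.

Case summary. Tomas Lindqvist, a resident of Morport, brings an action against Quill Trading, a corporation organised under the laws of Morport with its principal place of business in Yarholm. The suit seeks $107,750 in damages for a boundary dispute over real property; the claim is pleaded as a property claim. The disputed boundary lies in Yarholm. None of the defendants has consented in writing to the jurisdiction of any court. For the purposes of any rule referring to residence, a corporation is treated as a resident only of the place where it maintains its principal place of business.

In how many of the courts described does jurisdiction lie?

3

The Yarholm District Court:
  (a) The operative events occurred in Yarholm, so one alternative holds. Satisfied.
  (b) The plaintiff resides in Morport, not Yarholm; the property lies in Yarholm, not Zeffield — no alternative holds. The proviso rescues it, though: the amount in controversy is 107,750 dollars, which meets the USD 20,000 floor. Condition met.
  (c) The defendant resides in Yarholm, which satisfies one of the alternatives. Satisfied.
  (d) Quill Trading has its principal place of business in Yarholm, which satisfies one of the alternatives. Satisfied.
  → Jurisdiction lies.
The Provincial Court of Velwick:
  (a) The claim is a property claim, so one alternative holds. Satisfied.
  (b) The amount in controversy is $107,750, within the $500,000 ceiling. Condition met.
  (c) The claim is a property claim, not a tort claim. Satisfied.
  (d) The plaintiff resides in Morport, which is not Yarholm. Condition met.
  (e) The amount in controversy is USD 107,750, which meets the 25,000 dollars floor, so this disjunct is met. Satisfied.
  → All conditions met; jurisdiction exists.
The Provincial Court of Morport:
  (a) The amount in controversy is USD 107,750, which meets the USD 10,000 floor, so this disjunct is met. The exception is not triggered, since the defendant resides in Yarholm, not Morport. Met.
  (b) The claim is a property claim, not an employment claim — that alternative is enough. Satisfied.
  (c) The amount in controversy is $107,750, within the 250,000 dollars ceiling — that alternative is enough. Satisfied.
  (d) Quill Trading is organised under the laws of Morport, so this disjunct is met. Condition met.
  → Jurisdiction lies.
Courts with jurisdiction: the Yarholm District Court, the Provincial Court of Velwick, the Provincial Court of Morport — 3 in total.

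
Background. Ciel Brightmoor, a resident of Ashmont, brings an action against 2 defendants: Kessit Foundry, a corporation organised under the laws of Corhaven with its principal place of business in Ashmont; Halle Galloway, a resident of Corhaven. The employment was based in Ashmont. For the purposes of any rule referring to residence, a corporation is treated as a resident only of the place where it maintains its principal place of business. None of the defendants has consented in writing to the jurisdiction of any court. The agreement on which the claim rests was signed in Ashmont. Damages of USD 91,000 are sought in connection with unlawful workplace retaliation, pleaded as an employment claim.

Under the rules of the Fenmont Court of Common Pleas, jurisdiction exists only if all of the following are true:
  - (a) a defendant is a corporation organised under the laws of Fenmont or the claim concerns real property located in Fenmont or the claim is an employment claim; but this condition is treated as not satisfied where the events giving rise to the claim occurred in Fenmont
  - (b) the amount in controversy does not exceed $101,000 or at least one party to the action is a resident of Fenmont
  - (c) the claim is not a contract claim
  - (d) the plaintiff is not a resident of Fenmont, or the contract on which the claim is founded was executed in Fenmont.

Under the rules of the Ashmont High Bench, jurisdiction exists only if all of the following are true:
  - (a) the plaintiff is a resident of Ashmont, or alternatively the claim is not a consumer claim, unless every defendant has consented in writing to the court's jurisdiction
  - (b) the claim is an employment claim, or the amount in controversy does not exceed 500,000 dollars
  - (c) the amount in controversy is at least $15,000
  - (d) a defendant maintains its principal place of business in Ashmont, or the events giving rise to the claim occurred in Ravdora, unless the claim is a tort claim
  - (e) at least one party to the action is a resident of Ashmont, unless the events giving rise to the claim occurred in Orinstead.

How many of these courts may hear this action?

2

The Fenmont Court of Common Pleas:
  (a) The claim is an employment claim — that alternative is enough. The carve-out does not apply: the operative events occurred in Ashmont, not Fenmont. Met.
  (b) The amount in controversy is 91,000 dollars, within the 101,000 dollars ceiling, so one alternative holds. Met.
  (c) The claim is an employment claim, not a contract claim. Satisfied.
  (d) The plaintiff resides in Ashmont, which is not Fenmont, so this disjunct is met. Condition met.
  → Every requirement is satisfied — jurisdiction.
The Ashmont High Bench:
  (a) The plaintiff resides in Ashmont, so one alternative holds. Met.
  (b) The claim is an employment claim — that alternative is enough. Met.
  (c) The amount in controversy is 91,000 dollars, which meets the 15,000 dollars floor. Met.
  (d) Kessit Foundry has its principal place of business in Ashmont, which satisfies one of the alternatives. Condition met.
  (e) Ciel Brightmoor resides in Ashmont. Condition met.
  → Every requirement is satisfied — jurisdiction.
Courts with jurisdiction: the Fenmont Court of Common Pleas, the Ashmont High Bench — 2 in total.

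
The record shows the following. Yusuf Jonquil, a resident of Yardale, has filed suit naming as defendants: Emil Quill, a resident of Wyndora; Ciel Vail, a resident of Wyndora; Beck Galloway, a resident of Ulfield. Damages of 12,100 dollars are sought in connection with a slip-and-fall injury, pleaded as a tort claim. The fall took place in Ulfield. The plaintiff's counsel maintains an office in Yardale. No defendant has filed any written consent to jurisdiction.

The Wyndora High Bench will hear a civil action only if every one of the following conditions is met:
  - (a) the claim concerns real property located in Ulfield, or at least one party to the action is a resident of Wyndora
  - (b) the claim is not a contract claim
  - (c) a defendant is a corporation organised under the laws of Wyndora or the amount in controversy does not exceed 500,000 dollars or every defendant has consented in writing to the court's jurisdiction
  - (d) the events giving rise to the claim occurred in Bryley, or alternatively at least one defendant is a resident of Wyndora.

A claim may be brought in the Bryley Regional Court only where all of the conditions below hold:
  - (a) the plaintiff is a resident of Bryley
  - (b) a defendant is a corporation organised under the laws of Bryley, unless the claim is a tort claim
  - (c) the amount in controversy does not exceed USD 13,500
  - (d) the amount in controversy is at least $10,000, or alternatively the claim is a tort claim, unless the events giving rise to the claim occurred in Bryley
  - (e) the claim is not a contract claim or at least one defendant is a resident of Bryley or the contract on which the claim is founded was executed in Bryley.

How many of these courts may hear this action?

The Wyndora High Bench:
  (a) Emil Quill resides in Wyndora, which satisfies one of the alternatives. Met.
  (b) The claim is a tort claim, not a contract claim. Condition met.
  (c) The amount in controversy is $12,100, within the 500,000 dollars ceiling — that alternative is enough. Met.
  (d) Emil Quill resides in Wyndora, so this disjunct is met. Met.
  → The court has jurisdiction.
The Bryley Regional Court:
  (a) The plaintiff resides in Yardale, not Bryley. Not satisfied.
  (b) No defendant is a corporation. But the claim is a tort claim, and the 'unless' clause therefore excuses the requirement. Satisfied.
  (c) The amount in controversy is USD 12,100, within the $13,500 ceiling. Condition met.
  (d) The amount in controversy is USD 12,100, which meets the 10,000 dollars floor, so this disjunct is met. Satisfied.
  (e) The claim is a tort claim, not a contract claim — that alternative is enough. Satisfied.
  → At least one condition fails; no jurisdiction.
Courts with jurisdiction: the Wyndora High Bench — 1 in total.

1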